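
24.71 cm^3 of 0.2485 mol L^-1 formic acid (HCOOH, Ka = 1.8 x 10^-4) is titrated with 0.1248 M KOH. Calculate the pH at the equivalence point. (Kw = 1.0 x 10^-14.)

n(HCOOH) = 0.2485 x 0.02471 = 0.006140 mol; V(KOH) at equivalence = 0.006140/0.1248 = 0.04920 L.
At equivalence all the acid is converted to HCOO-; total volume = 0.02471 + 0.04920 = 0.07391 L, so [HCOO-] = 0.006140/0.07391 = 0.08308 M.
Kb = Kw/Ka = 1.0e-14 / 1.8 x 10^-4 = 5.56e-11.
[OH^-] = sqrt(Kb x [HCOO-]) = sqrt(5.56e-11 x 0.08308) = 2.15e-6 M.
pOH = 5.67, so pH = 14.00 - 5.67 = 8.33.

8.33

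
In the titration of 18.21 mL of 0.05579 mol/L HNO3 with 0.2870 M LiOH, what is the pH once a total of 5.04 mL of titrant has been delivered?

n(acid) = 0.05579 x 0.01821 = 0.001016 mol; n(LiOH) added = 0.2870 x 0.005040 = 0.001446 mol.
Base is in excess by 0.001446 - 0.001016 = 0.0004305 mol in a total volume of 0.02325 L.
[OH^-] = 0.0004305/0.02325 = 0.01852 M, so pOH = 1.73 and pH = 14.00 - 1.73 = 12.27.

12.27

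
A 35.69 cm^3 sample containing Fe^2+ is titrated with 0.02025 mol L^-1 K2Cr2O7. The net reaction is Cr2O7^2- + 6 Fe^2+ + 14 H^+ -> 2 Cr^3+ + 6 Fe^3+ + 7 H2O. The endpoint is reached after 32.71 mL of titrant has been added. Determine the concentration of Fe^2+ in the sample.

n(K2Cr2O7) = 0.02025 x 0.03271 = 0.0006624 mol.
From the balanced equation, 1 mol K2Cr2O7 reacts with 6 mol Fe^2+, so n(Fe^2+) = 0.0006624 x 6/1 = 0.003974 mol.
[Fe^2+] = 0.003974 / 0.03569 L = 0.111 M.

0.111 M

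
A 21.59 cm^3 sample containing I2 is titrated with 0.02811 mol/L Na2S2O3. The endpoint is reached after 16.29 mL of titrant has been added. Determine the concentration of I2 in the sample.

0.0106 M

n(Na2S2O3) = 0.02811 x 0.01629 = 0.0004579 mol.
From the balanced equation, 2 mol Na2S2O3 reacts with 1 mol I2, so n(I2) = 0.0004579 x 1/2 = 0.0002290 mol.
[I2] = 0.0002290 / 0.02159 L = 0.0106 M.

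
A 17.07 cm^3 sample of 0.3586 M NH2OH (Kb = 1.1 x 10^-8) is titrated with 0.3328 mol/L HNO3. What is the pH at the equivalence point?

3.40

n(NH2OH) = 0.3586 x 0.01707 = 0.006121 mol; V(HNO3) at equivalence = 0.006121/0.3328 = 0.01839 L.
At equivalence the base is fully converted to NH3OH+; total volume = 0.03546 L, so [NH3OH+] = 0.006121/0.03546 = 0.1726 M.
Ka(NH3OH+) = Kw/Kb = 1.0e-14 / 1.1 x 10^-8 = 9.09e-7.
[H^+] = sqrt(Ka x [NH3OH+]) = sqrt(9.09e-7 x 0.1726) = 0.000396 M.
pH = -log(0.000396) = 3.40.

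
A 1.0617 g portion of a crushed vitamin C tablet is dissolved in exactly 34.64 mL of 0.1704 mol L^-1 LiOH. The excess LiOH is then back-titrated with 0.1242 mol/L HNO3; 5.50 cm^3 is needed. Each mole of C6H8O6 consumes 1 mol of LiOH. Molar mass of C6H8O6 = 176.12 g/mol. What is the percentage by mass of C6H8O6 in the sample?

Total n(LiOH) added = 0.1704 x 0.03464 = 0.005903 mol.
n(HNO3) used = 0.1242 x 0.005500 = 0.0006831 mol, which equals the excess n(LiOH).
So n(LiOH) consumed by the sample = 0.005903 - 0.0006831 = 0.005220 mol.
n(C6H8O6) = 0.005220 / 1 = 0.005220 mol.
mass C6H8O6 = 0.005220 x 176.12 = 0.9193 g, so %C6H8O6 = 0.9193/1.0617 x 100 = 86.6%.

86.6%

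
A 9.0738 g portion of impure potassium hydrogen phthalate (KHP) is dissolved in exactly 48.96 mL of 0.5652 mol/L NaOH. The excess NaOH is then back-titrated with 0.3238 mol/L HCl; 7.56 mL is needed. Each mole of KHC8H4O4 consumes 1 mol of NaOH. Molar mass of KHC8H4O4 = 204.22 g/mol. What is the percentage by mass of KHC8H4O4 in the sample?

56.8%

Total n(NaOH) added = 0.5652 x 0.04896 = 0.02767 mol.
n(HCl) used = 0.3238 x 0.007560 = 0.002448 mol, which equals the excess n(NaOH).
So n(NaOH) consumed by the sample = 0.02767 - 0.002448 = 0.02522 mol.
n(KHC8H4O4) = 0.02522 / 1 = 0.02522 mol.
mass KHC8H4O4 = 0.02522 x 204.22 = 5.151 g, so %KHC8H4O4 = 5.151/9.0738 x 100 = 56.8%.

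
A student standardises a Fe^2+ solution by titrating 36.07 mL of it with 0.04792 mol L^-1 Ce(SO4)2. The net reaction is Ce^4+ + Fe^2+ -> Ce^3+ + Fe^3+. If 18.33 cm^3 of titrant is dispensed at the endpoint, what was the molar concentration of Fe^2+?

0.0244 M

n(Ce(SO4)2) = 0.04792 x 0.01833 = 0.0008784 mol.
From the balanced equation, 1 mol Ce(SO4)2 reacts with 1 mol Fe^2+, so n(Fe^2+) = 0.0008784 x 1/1 = 0.0008784 mol.
[Fe^2+] = 0.0008784 / 0.03607 L = 0.0244 M.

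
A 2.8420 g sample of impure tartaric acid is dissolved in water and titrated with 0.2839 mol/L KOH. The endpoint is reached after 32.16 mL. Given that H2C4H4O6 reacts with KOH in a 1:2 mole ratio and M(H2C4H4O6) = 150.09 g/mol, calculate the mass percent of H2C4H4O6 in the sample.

n(KOH) = 0.2839 x 0.03216 = 0.009130 mol.
n(H2C4H4O6) = 0.009130 / 2 = 0.004565 mol.
mass of H2C4H4O6 = 0.004565 x 150.09 = 0.6852 g.
% purity = 0.6852 / 2.8420 x 100 = 24.1%.

24.1%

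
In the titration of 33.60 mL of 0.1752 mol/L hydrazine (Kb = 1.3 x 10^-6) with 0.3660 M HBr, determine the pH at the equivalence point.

4.52

n(N2H4) = 0.1752 x 0.03360 = 0.005887 mol; V(HBr) at equivalence = 0.005887/0.3660 = 0.01608 L.
At equivalence the base is fully converted to N2H5+; total volume = 0.04968 L, so [N2H5+] = 0.005887/0.04968 = 0.1185 M.
Ka(N2H5+) = Kw/Kb = 1.0e-14 / 1.3 x 10^-6 = 7.69e-9.
[H^+] = sqrt(Ka x [N2H5+]) = sqrt(7.69e-9 x 0.1185) = 3.02e-5 M.
pH = -log(3.02e-5) = 4.52.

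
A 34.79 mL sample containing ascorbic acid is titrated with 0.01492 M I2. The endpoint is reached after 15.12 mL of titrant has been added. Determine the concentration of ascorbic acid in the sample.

n(I2) = 0.01492 x 0.01512 = 0.0002256 mol.
From the balanced equation, 1 mol I2 reacts with 1 mol ascorbic acid, so n(ascorbic acid) = 0.0002256 x 1/1 = 0.0002256 mol.
[ascorbic acid] = 0.0002256 / 0.03479 L = 0.00648 M.

0.00648 M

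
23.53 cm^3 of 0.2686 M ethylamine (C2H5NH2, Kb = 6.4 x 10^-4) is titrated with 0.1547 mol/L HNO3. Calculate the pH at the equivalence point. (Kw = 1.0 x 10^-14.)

5.91

n(C2H5NH2) = 0.2686 x 0.02353 = 0.006320 mol; V(HNO3) at equivalence = 0.006320/0.1547 = 0.04085 L.
At equivalence the base is fully converted to C2H5NH3+; total volume = 0.06438 L, so [C2H5NH3+] = 0.006320/0.06438 = 0.09816 M.
Ka(C2H5NH3+) = Kw/Kb = 1.0e-14 / 6.4 x 10^-4 = 1.56e-11.
[H^+] = sqrt(Ka x [C2H5NH3+]) = sqrt(1.56e-11 x 0.09816) = 1.24e-6 M.
pH = -log(1.24e-6) = 5.91.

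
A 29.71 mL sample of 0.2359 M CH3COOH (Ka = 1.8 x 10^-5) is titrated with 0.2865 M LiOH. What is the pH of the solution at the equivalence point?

n(CH3COOH) = 0.2359 x 0.02971 = 0.007009 mol; V(LiOH) at equivalence = 0.007009/0.2865 = 0.02446 L.
At equivalence all the acid is converted to CH3COO-; total volume = 0.02971 + 0.02446 = 0.05417 L, so [CH3COO-] = 0.007009/0.05417 = 0.1294 M.
Kb = Kw/Ka = 1.0e-14 / 1.8 x 10^-5 = 5.56e-10.
[OH^-] = sqrt(Kb x [CH3COO-]) = sqrt(5.56e-10 x 0.1294) = 8.48e-6 M.
pOH = 5.07, so pH = 14.00 - 5.07 = 8.93.

8.93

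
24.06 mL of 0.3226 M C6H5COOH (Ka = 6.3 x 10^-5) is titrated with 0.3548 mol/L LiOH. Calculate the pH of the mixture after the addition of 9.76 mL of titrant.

Initial n(C6H5COOH) = 0.3226 x 0.02406 = 0.007762 mol.
n(LiOH) added = 0.3548 x 0.009760 = 0.003463 mol, converting that many moles of C6H5COOH to C6H5COO-.
Remaining n(C6H5COOH) = 0.004299 mol; n(C6H5COO-) = 0.003463 mol.
By Henderson-Hasselbalch, pH = pKa + log([A^-]/[HA]) = 4.20 + log(0.003463/0.004299) = 4.20 + (-0.09) = 4.11.

4.11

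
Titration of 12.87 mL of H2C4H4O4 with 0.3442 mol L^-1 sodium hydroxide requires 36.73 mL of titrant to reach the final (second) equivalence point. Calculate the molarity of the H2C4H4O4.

n(NaOH) = 0.3442 x 0.03673 = 0.01264 mol.
At the final (second) equivalence point, 2 mol OH^- react per mol H2C4H4O4, so n(H2C4H4O4) = 0.01264 / 2 = 0.006321 mol.
[H2C4H4O4] = 0.006321 / 0.01287 L = 0.491 M.

0.491 M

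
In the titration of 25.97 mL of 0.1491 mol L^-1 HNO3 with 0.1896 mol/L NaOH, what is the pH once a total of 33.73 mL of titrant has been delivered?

n(acid) = 0.1491 x 0.02597 = 0.003872 mol; n(NaOH) added = 0.1896 x 0.03373 = 0.006395 mol.
Base is in excess by 0.006395 - 0.003872 = 0.002523 mol in a total volume of 0.05970 L.
[OH^-] = 0.002523/0.05970 = 0.04226 M, so pOH = 1.37 and pH = 14.00 - 1.37 = 12.63.

12.63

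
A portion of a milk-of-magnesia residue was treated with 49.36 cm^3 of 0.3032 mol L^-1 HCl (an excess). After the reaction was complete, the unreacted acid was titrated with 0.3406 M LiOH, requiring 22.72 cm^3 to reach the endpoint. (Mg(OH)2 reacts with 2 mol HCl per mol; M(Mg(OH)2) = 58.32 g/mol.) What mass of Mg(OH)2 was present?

Total n(HCl) added = 0.3032 x 0.04936 = 0.01497 mol.
n(LiOH) used = 0.3406 x 0.02272 = 0.007738 mol, which equals the excess n(HCl).
So n(HCl) consumed by the sample = 0.01497 - 0.007738 = 0.007228 mol.
n(Mg(OH)2) = 0.007228 / 2 = 0.003614 mol.
mass = 0.003614 mol x 58.32 g/mol = 0.211 g.

0.211 g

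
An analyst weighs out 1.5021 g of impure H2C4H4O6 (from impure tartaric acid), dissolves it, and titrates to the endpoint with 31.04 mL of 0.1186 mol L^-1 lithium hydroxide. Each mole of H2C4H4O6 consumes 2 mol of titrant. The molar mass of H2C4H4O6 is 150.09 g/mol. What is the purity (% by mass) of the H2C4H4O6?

n(LiOH) = 0.1186 x 0.03104 = 0.003681 mol.
n(H2C4H4O6) = 0.003681 / 2 = 0.001841 mol.
mass of H2C4H4O6 = 0.001841 x 150.09 = 0.2763 g.
% purity = 0.2763 / 1.5021 x 100 = 18.4%.

18.4%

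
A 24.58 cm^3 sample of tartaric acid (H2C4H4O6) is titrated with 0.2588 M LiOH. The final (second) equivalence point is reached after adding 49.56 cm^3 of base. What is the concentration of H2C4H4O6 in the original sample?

n(LiOH) = 0.2588 x 0.04956 = 0.01283 mol.
At the final (second) equivalence point, 2 mol OH^- react per mol H2C4H4O6, so n(H2C4H4O6) = 0.01283 / 2 = 0.006413 mol.
[H2C4H4O6] = 0.006413 / 0.02458 L = 0.261 M.

0.261 M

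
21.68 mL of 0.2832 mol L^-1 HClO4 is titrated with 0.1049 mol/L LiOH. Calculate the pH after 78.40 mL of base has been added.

n(acid) = 0.2832 x 0.02168 = 0.006140 mol; n(LiOH) added = 0.1049 x 0.07840 = 0.008224 mol.
Base is in excess by 0.008224 - 0.006140 = 0.002084 mol in a total volume of 0.1001 L.
[OH^-] = 0.002084/0.1001 = 0.02083 M, so pOH = 1.68 and pH = 14.00 - 1.68 = 12.32.

12.32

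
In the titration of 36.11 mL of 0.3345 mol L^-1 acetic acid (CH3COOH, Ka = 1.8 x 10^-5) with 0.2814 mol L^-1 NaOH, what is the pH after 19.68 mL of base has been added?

4.67

Initial n(CH3COOH) = 0.3345 x 0.03611 = 0.01208 mol.
n(NaOH) added = 0.2814 x 0.01968 = 0.005538 mol, converting that many moles of CH3COOH to CH3COO-.
Remaining n(CH3COOH) = 0.006541 mol; n(CH3COO-) = 0.005538 mol.
By Henderson-Hasselbalch, pH = pKa + log([A^-]/[HA]) = 4.74 + log(0.005538/0.006541) = 4.74 + (-0.07) = 4.67.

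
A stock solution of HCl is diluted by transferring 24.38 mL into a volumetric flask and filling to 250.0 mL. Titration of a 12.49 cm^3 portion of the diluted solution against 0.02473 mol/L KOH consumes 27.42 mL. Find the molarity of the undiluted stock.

0.557 M

n(KOH) = 0.02473 x 0.02742 = 0.0006781 mol.
n(HCl) in the aliquot = 0.0006781 mol.
[diluted HCl] = 0.0006781 / 0.01249 = 0.05429 M.
Dilution factor = 250.0/24.38 = 10.25, so [stock] = 0.05429 x 10.25 = 0.557 M.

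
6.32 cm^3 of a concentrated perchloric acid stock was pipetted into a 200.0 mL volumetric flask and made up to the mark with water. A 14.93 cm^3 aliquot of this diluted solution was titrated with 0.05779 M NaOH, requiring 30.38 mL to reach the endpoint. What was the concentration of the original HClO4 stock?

3.72 M

n(NaOH) = 0.05779 x 0.03038 = 0.001756 mol.
n(HClO4) in the aliquot = 0.001756 mol.
[diluted HClO4] = 0.001756 / 0.01493 = 0.1176 M.
Dilution factor = 200.0/6.320 = 31.65, so [stock] = 0.1176 x 31.65 = 3.72 M.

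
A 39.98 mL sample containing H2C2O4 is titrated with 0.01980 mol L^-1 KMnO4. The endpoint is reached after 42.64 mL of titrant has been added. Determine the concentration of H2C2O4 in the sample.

0.0528 M

n(KMnO4) = 0.01980 x 0.04264 = 0.0008443 mol.
From the balanced equation, 2 mol KMnO4 reacts with 5 mol H2C2O4, so n(H2C2O4) = 0.0008443 x 5/2 = 0.002111 mol.
[H2C2O4] = 0.002111 / 0.03998 L = 0.0528 M.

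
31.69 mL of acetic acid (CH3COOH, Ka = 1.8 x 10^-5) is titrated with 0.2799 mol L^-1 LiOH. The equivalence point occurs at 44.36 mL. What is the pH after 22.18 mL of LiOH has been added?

4.74

22.18 mL is exactly half the equivalence volume (44.36/2), i.e. the half-equivalence point.
There, n(HA) = n(A^-), so pH = pKa = -log(1.8 x 10^-5) = 4.74.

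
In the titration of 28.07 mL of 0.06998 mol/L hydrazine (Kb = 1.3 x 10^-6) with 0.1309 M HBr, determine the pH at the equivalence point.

n(N2H4) = 0.06998 x 0.02807 = 0.001964 mol; V(HBr) at equivalence = 0.001964/0.1309 = 0.01501 L.
At equivalence the base is fully converted to N2H5+; total volume = 0.04308 L, so [N2H5+] = 0.001964/0.04308 = 0.04560 M.
Ka(N2H5+) = Kw/Kb = 1.0e-14 / 1.3 x 10^-6 = 7.69e-9.
[H^+] = sqrt(Ka x [N2H5+]) = sqrt(7.69e-9 x 0.04560) = 1.87e-5 M.
pH = -log(1.87e-5) = 4.73.

4.73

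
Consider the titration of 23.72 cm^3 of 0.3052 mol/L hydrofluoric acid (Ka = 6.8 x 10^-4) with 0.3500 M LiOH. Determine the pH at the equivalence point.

8.19

n(HF) = 0.3052 x 0.02372 = 0.007239 mol; V(LiOH) at equivalence = 0.007239/0.3500 = 0.02068 L.
At equivalence all the acid is converted to F-; total volume = 0.02372 + 0.02068 = 0.04440 L, so [F-] = 0.007239/0.04440 = 0.1630 M.
Kb = Kw/Ka = 1.0e-14 / 6.8 x 10^-4 = 1.47e-11.
[OH^-] = sqrt(Kb x [F-]) = sqrt(1.47e-11 x 0.1630) = 1.55e-6 M.
pOH = 5.81, so pH = 14.00 - 5.81 = 8.19.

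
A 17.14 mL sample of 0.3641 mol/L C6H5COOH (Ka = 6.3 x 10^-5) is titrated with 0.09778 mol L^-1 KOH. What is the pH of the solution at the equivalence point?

8.54

n(C6H5COOH) = 0.3641 x 0.01714 = 0.006241 mol; V(KOH) at equivalence = 0.006241/0.09778 = 0.06382 L.
At equivalence all the acid is converted to C6H5COO-; total volume = 0.01714 + 0.06382 = 0.08096 L, so [C6H5COO-] = 0.006241/0.08096 = 0.07708 M.
Kb = Kw/Ka = 1.0e-14 / 6.3 x 10^-5 = 1.59e-10.
[OH^-] = sqrt(Kb x [C6H5COO-]) = sqrt(1.59e-10 x 0.07708) = 3.50e-6 M.
pOH = 5.46, so pH = 14.00 - 5.46 = 8.54.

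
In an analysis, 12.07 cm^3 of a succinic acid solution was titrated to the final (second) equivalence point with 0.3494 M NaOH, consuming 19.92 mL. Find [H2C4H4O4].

0.288 M

n(NaOH) = 0.3494 x 0.01992 = 0.006960 mol.
At the final (second) equivalence point, 2 mol OH^- react per mol H2C4H4O4, so n(H2C4H4O4) = 0.006960 / 2 = 0.003480 mol.
[H2C4H4O4] = 0.003480 / 0.01207 L = 0.288 M.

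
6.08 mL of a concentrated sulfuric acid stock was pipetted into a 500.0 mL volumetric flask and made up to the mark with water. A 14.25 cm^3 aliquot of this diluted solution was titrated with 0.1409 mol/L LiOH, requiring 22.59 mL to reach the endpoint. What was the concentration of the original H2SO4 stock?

n(LiOH) = 0.1409 x 0.02259 = 0.003183 mol.
n(H2SO4) in the aliquot = 0.003183 x 1/2 = 0.001591 mol.
[diluted H2SO4] = 0.001591 / 0.01425 = 0.1117 M.
Dilution factor = 500.0/6.080 = 82.24, so [stock] = 0.1117 x 82.24 = 9.18 M.

9.18 M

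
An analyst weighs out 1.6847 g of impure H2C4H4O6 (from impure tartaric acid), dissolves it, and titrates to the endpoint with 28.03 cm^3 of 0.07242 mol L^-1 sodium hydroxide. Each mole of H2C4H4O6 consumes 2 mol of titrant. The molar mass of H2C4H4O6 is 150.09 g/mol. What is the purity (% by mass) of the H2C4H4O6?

9.04%

n(NaOH) = 0.07242 x 0.02803 = 0.002030 mol.
n(H2C4H4O6) = 0.002030 / 2 = 0.001015 mol.
mass of H2C4H4O6 = 0.001015 x 150.09 = 0.1523 g.
% purity = 0.1523 / 1.6847 x 100 = 9.04%.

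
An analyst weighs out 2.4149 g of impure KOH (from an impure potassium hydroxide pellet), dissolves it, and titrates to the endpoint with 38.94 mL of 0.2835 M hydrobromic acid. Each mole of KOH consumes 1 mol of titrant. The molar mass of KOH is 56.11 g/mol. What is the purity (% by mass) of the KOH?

25.7%

n(HBr) = 0.2835 x 0.03894 = 0.01104 mol.
n(KOH) = 0.01104 / 1 = 0.01104 mol.
mass of KOH = 0.01104 x 56.11 = 0.6194 g.
% purity = 0.6194 / 2.4149 x 100 = 25.7%.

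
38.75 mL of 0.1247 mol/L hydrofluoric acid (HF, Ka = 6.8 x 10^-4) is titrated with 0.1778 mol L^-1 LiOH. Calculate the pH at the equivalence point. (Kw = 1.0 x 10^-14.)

8.02

n(HF) = 0.1247 x 0.03875 = 0.004832 mol; V(LiOH) at equivalence = 0.004832/0.1778 = 0.02718 L.
At equivalence all the acid is converted to F-; total volume = 0.03875 + 0.02718 = 0.06593 L, so [F-] = 0.004832/0.06593 = 0.07329 M.
Kb = Kw/Ka = 1.0e-14 / 6.8 x 10^-4 = 1.47e-11.
[OH^-] = sqrt(Kb x [F-]) = sqrt(1.47e-11 x 0.07329) = 1.04e-6 M.
pOH = 5.98, so pH = 14.00 - 5.98 = 8.02.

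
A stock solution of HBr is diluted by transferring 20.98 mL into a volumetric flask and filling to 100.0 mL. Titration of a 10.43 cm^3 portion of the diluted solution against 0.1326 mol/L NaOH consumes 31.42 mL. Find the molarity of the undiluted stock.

1.90 M

n(NaOH) = 0.1326 x 0.03142 = 0.004166 mol.
n(HBr) in the aliquot = 0.004166 mol.
[diluted HBr] = 0.004166 / 0.01043 = 0.3995 M.
Dilution factor = 100.0/20.98 = 4.766, so [stock] = 0.3995 x 4.766 = 1.90 M.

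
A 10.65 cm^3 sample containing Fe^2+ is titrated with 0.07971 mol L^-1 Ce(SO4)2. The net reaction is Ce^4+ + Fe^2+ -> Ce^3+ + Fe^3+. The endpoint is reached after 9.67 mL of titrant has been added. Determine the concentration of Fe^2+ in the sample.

0.0724 M

n(Ce(SO4)2) = 0.07971 x 0.009670 = 0.0007708 mol.
From the balanced equation, 1 mol Ce(SO4)2 reacts with 1 mol Fe^2+, so n(Fe^2+) = 0.0007708 x 1/1 = 0.0007708 mol.
[Fe^2+] = 0.0007708 / 0.01065 L = 0.0724 M.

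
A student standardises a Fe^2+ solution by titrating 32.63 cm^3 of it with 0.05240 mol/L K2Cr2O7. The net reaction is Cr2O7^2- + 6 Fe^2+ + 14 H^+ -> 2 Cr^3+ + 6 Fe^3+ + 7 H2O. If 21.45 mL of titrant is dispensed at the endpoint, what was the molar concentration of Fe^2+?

n(K2Cr2O7) = 0.05240 x 0.02145 = 0.001124 mol.
From the balanced equation, 1 mol K2Cr2O7 reacts with 6 mol Fe^2+, so n(Fe^2+) = 0.001124 x 6/1 = 0.006744 mol.
[Fe^2+] = 0.006744 / 0.03263 L = 0.207 M.

0.207 M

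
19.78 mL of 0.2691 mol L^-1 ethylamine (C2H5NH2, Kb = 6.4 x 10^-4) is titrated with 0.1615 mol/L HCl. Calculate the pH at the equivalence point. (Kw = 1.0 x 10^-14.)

n(C2H5NH2) = 0.2691 x 0.01978 = 0.005323 mol; V(HCl) at equivalence = 0.005323/0.1615 = 0.03296 L.
At equivalence the base is fully converted to C2H5NH3+; total volume = 0.05274 L, so [C2H5NH3+] = 0.005323/0.05274 = 0.1009 M.
Ka(C2H5NH3+) = Kw/Kb = 1.0e-14 / 6.4 x 10^-4 = 1.56e-11.
[H^+] = sqrt(Ka x [C2H5NH3+]) = sqrt(1.56e-11 x 0.1009) = 1.26e-6 M.
pH = -log(1.26e-6) = 5.90.

5.90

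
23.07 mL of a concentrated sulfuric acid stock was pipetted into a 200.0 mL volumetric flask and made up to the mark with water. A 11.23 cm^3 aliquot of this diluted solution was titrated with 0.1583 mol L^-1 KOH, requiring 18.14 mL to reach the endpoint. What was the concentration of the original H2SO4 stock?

n(KOH) = 0.1583 x 0.01814 = 0.002872 mol.
n(H2SO4) in the aliquot = 0.002872 x 1/2 = 0.001436 mol.
[diluted H2SO4] = 0.001436 / 0.01123 = 0.1279 M.
Dilution factor = 200.0/23.07 = 8.669, so [stock] = 0.1279 x 8.669 = 1.11 M.

1.11 M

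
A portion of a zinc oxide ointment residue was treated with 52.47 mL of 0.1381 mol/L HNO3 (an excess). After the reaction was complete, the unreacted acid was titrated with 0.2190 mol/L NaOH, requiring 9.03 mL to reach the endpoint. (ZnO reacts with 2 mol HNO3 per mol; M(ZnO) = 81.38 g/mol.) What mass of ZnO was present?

0.214 g

Total n(HNO3) added = 0.1381 x 0.05247 = 0.007246 mol.
n(NaOH) used = 0.2190 x 0.009030 = 0.001978 mol, which equals the excess n(HNO3).
So n(HNO3) consumed by the sample = 0.007246 - 0.001978 = 0.005269 mol.
n(ZnO) = 0.005269 / 2 = 0.002634 mol.
mass = 0.002634 mol x 81.38 g/mol = 0.214 g.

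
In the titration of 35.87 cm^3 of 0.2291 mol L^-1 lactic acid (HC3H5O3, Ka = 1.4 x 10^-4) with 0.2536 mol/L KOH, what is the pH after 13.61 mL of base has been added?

3.71

Initial n(HC3H5O3) = 0.2291 x 0.03587 = 0.008218 mol.
n(KOH) added = 0.2536 x 0.01361 = 0.003451 mol, converting that many moles of HC3H5O3 to C3H5O3-.
Remaining n(HC3H5O3) = 0.004766 mol; n(C3H5O3-) = 0.003451 mol.
By Henderson-Hasselbalch, pH = pKa + log([A^-]/[HA]) = 3.85 + log(0.003451/0.004766) = 3.85 + (-0.14) = 3.71.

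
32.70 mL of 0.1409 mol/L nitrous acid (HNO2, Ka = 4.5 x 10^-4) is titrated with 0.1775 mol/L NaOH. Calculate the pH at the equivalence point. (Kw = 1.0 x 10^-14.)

8.12

n(HNO2) = 0.1409 x 0.03270 = 0.004607 mol; V(NaOH) at equivalence = 0.004607/0.1775 = 0.02596 L.
At equivalence all the acid is converted to NO2-; total volume = 0.03270 + 0.02596 = 0.05866 L, so [NO2-] = 0.004607/0.05866 = 0.07855 M.
Kb = Kw/Ka = 1.0e-14 / 4.5 x 10^-4 = 2.22e-11.
[OH^-] = sqrt(Kb x [NO2-]) = sqrt(2.22e-11 x 0.07855) = 1.32e-6 M.
pOH = 5.88, so pH = 14.00 - 5.88 = 8.12.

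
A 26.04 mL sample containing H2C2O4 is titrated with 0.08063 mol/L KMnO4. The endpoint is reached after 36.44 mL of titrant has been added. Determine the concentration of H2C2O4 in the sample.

n(KMnO4) = 0.08063 x 0.03644 = 0.002938 mol.
From the balanced equation, 2 mol KMnO4 reacts with 5 mol H2C2O4, so n(H2C2O4) = 0.002938 x 5/2 = 0.007345 mol.
[H2C2O4] = 0.007345 / 0.02604 L = 0.282 M.

0.282 M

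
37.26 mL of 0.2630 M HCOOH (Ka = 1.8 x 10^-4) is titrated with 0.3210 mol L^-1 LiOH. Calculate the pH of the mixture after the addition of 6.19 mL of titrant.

Initial n(HCOOH) = 0.2630 x 0.03726 = 0.009799 mol.
n(LiOH) added = 0.3210 x 0.006190 = 0.001987 mol, converting that many moles of HCOOH to HCOO-.
Remaining n(HCOOH) = 0.007812 mol; n(HCOO-) = 0.001987 mol.
By Henderson-Hasselbalch, pH = pKa + log([A^-]/[HA]) = 3.74 + log(0.001987/0.007812) = 3.74 + (-0.59) = 3.15.

3.15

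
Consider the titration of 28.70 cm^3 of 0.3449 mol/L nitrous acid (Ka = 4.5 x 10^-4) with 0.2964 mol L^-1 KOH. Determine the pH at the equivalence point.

8.27

n(HNO2) = 0.3449 x 0.02870 = 0.009899 mol; V(KOH) at equivalence = 0.009899/0.2964 = 0.03340 L.
At equivalence all the acid is converted to NO2-; total volume = 0.02870 + 0.03340 = 0.06210 L, so [NO2-] = 0.009899/0.06210 = 0.1594 M.
Kb = Kw/Ka = 1.0e-14 / 4.5 x 10^-4 = 2.22e-11.
[OH^-] = sqrt(Kb x [NO2-]) = sqrt(2.22e-11 x 0.1594) = 1.88e-6 M.
pOH = 5.73, so pH = 14.00 - 5.73 = 8.27.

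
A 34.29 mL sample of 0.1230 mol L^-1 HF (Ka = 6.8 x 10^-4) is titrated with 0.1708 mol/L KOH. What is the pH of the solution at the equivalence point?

8.01

n(HF) = 0.1230 x 0.03429 = 0.004218 mol; V(KOH) at equivalence = 0.004218/0.1708 = 0.02469 L.
At equivalence all the acid is converted to F-; total volume = 0.03429 + 0.02469 = 0.05898 L, so [F-] = 0.004218/0.05898 = 0.07151 M.
Kb = Kw/Ka = 1.0e-14 / 6.8 x 10^-4 = 1.47e-11.
[OH^-] = sqrt(Kb x [F-]) = sqrt(1.47e-11 x 0.07151) = 1.03e-6 M.
pOH = 5.99, so pH = 14.00 - 5.99 = 8.01.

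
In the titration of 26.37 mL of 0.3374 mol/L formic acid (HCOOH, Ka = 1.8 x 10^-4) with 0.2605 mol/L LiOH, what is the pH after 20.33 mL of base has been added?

3.91

Initial n(HCOOH) = 0.3374 x 0.02637 = 0.008897 mol.
n(LiOH) added = 0.2605 x 0.02033 = 0.005296 mol, converting that many moles of HCOOH to HCOO-.
Remaining n(HCOOH) = 0.003601 mol; n(HCOO-) = 0.005296 mol.
By Henderson-Hasselbalch, pH = pKa + log([A^-]/[HA]) = 3.74 + log(0.005296/0.003601) = 3.74 + (+0.17) = 3.91.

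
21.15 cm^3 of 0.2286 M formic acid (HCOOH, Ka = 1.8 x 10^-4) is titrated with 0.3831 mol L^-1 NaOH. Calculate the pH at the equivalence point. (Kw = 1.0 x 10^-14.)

n(HCOOH) = 0.2286 x 0.02115 = 0.004835 mol; V(NaOH) at equivalence = 0.004835/0.3831 = 0.01262 L.
At equivalence all the acid is converted to HCOO-; total volume = 0.02115 + 0.01262 = 0.03377 L, so [HCOO-] = 0.004835/0.03377 = 0.1432 M.
Kb = Kw/Ka = 1.0e-14 / 1.8 x 10^-4 = 5.56e-11.
[OH^-] = sqrt(Kb x [HCOO-]) = sqrt(5.56e-11 x 0.1432) = 2.82e-6 M.
pOH = 5.55, so pH = 14.00 - 5.55 = 8.45.

8.45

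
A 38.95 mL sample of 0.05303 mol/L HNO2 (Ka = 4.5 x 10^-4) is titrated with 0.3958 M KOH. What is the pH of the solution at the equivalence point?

8.01

n(HNO2) = 0.05303 x 0.03895 = 0.002066 mol; V(KOH) at equivalence = 0.002066/0.3958 = 0.005219 L.
At equivalence all the acid is converted to NO2-; total volume = 0.03895 + 0.005219 = 0.04417 L, so [NO2-] = 0.002066/0.04417 = 0.04676 M.
Kb = Kw/Ka = 1.0e-14 / 4.5 x 10^-4 = 2.22e-11.
[OH^-] = sqrt(Kb x [NO2-]) = sqrt(2.22e-11 x 0.04676) = 1.02e-6 M.
pOH = 5.99, so pH = 14.00 - 5.99 = 8.01.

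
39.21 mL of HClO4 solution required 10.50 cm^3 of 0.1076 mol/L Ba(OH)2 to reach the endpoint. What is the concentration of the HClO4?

0.0576 M

n(Ba(OH)2) delivered = 0.1076 x 0.01050 = 0.001130 mol.
The reaction is 2 HClO4 + 1 Ba(OH)2, so n(HClO4) = 0.001130 x 2/1 = 0.002260 mol.
[HClO4] = 0.002260 mol / 0.03921 L = 0.0576 M.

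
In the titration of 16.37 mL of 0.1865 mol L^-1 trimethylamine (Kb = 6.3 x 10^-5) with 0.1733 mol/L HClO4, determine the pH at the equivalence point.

5.42

n((CH3)3N) = 0.1865 x 0.01637 = 0.003053 mol; V(HClO4) at equivalence = 0.003053/0.1733 = 0.01762 L.
At equivalence the base is fully converted to (CH3)3NH+; total volume = 0.03399 L, so [(CH3)3NH+] = 0.003053/0.03399 = 0.08983 M.
Ka((CH3)3NH+) = Kw/Kb = 1.0e-14 / 6.3 x 10^-5 = 1.59e-10.
[H^+] = sqrt(Ka x [(CH3)3NH+]) = sqrt(1.59e-10 x 0.08983) = 3.78e-6 M.
pH = -log(3.78e-6) = 5.42.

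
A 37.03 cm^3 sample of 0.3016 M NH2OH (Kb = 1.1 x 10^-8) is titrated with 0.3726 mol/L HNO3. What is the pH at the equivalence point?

n(NH2OH) = 0.3016 x 0.03703 = 0.01117 mol; V(HNO3) at equivalence = 0.01117/0.3726 = 0.02997 L.
At equivalence the base is fully converted to NH3OH+; total volume = 0.06700 L, so [NH3OH+] = 0.01117/0.06700 = 0.1667 M.
Ka(NH3OH+) = Kw/Kb = 1.0e-14 / 1.1 x 10^-8 = 9.09e-7.
[H^+] = sqrt(Ka x [NH3OH+]) = sqrt(9.09e-7 x 0.1667) = 0.000389 M.
pH = -log(0.000389) = 3.41.

3.41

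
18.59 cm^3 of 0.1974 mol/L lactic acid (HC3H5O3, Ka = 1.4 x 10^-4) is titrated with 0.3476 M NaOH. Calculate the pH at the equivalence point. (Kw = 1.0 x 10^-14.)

n(HC3H5O3) = 0.1974 x 0.01859 = 0.003670 mol; V(NaOH) at equivalence = 0.003670/0.3476 = 0.01056 L.
At equivalence all the acid is converted to C3H5O3-; total volume = 0.01859 + 0.01056 = 0.02915 L, so [C3H5O3-] = 0.003670/0.02915 = 0.1259 M.
Kb = Kw/Ka = 1.0e-14 / 1.4 x 10^-4 = 7.14e-11.
[OH^-] = sqrt(Kb x [C3H5O3-]) = sqrt(7.14e-11 x 0.1259) = 3.00e-6 M.
pOH = 5.52, so pH = 14.00 - 5.52 = 8.48.

8.48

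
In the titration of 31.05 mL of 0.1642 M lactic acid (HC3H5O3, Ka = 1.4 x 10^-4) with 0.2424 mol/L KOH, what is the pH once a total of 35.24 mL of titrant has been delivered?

12.72

n(acid) = 0.1642 x 0.03105 = 0.005098 mol; n(KOH) added = 0.2424 x 0.03524 = 0.008542 mol.
Base is in excess by 0.008542 - 0.005098 = 0.003444 mol in a total volume of 0.06629 L.
[OH^-] = 0.003444/0.06629 = 0.05195 M, so pOH = 1.28 and pH = 14.00 - 1.28 = 12.72.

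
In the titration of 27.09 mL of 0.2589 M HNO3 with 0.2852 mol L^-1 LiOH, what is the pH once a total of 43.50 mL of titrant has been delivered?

12.88

n(acid) = 0.2589 x 0.02709 = 0.007014 mol; n(LiOH) added = 0.2852 x 0.04350 = 0.01241 mol.
Base is in excess by 0.01241 - 0.007014 = 0.005393 mol in a total volume of 0.07059 L.
[OH^-] = 0.005393/0.07059 = 0.07639 M, so pOH = 1.12 and pH = 14.00 - 1.12 = 12.88.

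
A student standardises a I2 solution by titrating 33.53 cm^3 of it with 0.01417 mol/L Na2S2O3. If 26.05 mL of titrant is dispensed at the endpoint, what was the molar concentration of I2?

n(Na2S2O3) = 0.01417 x 0.02605 = 0.0003691 mol.
From the balanced equation, 2 mol Na2S2O3 reacts with 1 mol I2, so n(I2) = 0.0003691 x 1/2 = 0.0001846 mol.
[I2] = 0.0001846 / 0.03353 L = 0.00550 M.

0.00550 M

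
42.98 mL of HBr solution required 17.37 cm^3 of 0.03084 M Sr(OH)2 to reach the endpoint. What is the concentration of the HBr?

0.0249 M

n(Sr(OH)2) delivered = 0.03084 x 0.01737 = 0.0005357 mol.
The reaction is 2 HBr + 1 Sr(OH)2, so n(HBr) = 0.0005357 x 2/1 = 0.001071 mol.
[HBr] = 0.001071 mol / 0.04298 L = 0.0249 M.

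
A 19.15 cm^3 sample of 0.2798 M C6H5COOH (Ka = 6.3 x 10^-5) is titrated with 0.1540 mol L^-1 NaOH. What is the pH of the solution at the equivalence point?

n(C6H5COOH) = 0.2798 x 0.01915 = 0.005358 mol; V(NaOH) at equivalence = 0.005358/0.1540 = 0.03479 L.
At equivalence all the acid is converted to C6H5COO-; total volume = 0.01915 + 0.03479 = 0.05394 L, so [C6H5COO-] = 0.005358/0.05394 = 0.09933 M.
Kb = Kw/Ka = 1.0e-14 / 6.3 x 10^-5 = 1.59e-10.
[OH^-] = sqrt(Kb x [C6H5COO-]) = sqrt(1.59e-10 x 0.09933) = 3.97e-6 M.
pOH = 5.40, so pH = 14.00 - 5.40 = 8.60.

8.60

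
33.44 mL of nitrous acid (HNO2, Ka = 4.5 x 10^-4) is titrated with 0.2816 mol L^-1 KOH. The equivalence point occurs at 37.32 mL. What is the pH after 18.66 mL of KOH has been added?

3.35

18.66 mL is exactly half the equivalence volume (37.32/2), i.e. the half-equivalence point.
There, n(HA) = n(A^-), so pH = pKa = -log(4.5 x 10^-4) = 3.35.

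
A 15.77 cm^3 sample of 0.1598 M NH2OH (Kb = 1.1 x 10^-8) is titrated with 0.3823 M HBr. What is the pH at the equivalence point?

n(NH2OH) = 0.1598 x 0.01577 = 0.002520 mol; V(HBr) at equivalence = 0.002520/0.3823 = 0.006592 L.
At equivalence the base is fully converted to NH3OH+; total volume = 0.02236 L, so [NH3OH+] = 0.002520/0.02236 = 0.1127 M.
Ka(NH3OH+) = Kw/Kb = 1.0e-14 / 1.1 x 10^-8 = 9.09e-7.
[H^+] = sqrt(Ka x [NH3OH+]) = sqrt(9.09e-7 x 0.1127) = 0.000320 M.
pH = -log(0.000320) = 3.49.

3.49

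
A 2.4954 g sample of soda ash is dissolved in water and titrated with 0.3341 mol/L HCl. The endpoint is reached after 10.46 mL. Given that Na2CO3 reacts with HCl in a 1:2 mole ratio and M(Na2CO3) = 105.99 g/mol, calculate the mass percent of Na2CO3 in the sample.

n(HCl) = 0.3341 x 0.01046 = 0.003495 mol.
n(Na2CO3) = 0.003495 / 2 = 0.001747 mol.
mass of Na2CO3 = 0.001747 x 105.99 = 0.1852 g.
% purity = 0.1852 / 2.4954 x 100 = 7.42%.

7.42%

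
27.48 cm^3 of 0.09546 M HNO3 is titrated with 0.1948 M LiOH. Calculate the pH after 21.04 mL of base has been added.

12.48

n(acid) = 0.09546 x 0.02748 = 0.002623 mol; n(LiOH) added = 0.1948 x 0.02104 = 0.004099 mol.
Base is in excess by 0.004099 - 0.002623 = 0.001475 mol in a total volume of 0.04852 L.
[OH^-] = 0.001475/0.04852 = 0.03041 M, so pOH = 1.52 and pH = 14.00 - 1.52 = 12.48.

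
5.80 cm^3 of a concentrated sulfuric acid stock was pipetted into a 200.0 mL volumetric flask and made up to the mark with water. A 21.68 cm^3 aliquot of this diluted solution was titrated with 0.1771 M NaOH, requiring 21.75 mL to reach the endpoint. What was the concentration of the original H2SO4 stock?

n(NaOH) = 0.1771 x 0.02175 = 0.003852 mol.
n(H2SO4) in the aliquot = 0.003852 x 1/2 = 0.001926 mol.
[diluted H2SO4] = 0.001926 / 0.02168 = 0.08884 M.
Dilution factor = 200.0/5.800 = 34.48, so [stock] = 0.08884 x 34.48 = 3.06 M.

3.06 M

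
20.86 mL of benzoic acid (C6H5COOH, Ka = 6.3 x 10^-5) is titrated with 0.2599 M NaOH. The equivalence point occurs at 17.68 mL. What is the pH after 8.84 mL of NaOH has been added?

8.84 mL is exactly half the equivalence volume (17.68/2), i.e. the half-equivalence point.
There, n(HA) = n(A^-), so pH = pKa = -log(6.3 x 10^-5) = 4.20.

4.20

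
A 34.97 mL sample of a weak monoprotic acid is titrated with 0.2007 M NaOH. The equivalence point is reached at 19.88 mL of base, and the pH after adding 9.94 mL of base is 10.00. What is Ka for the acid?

1.0 x 10^-10

9.94 mL is half of the equivalence volume, so this is the half-equivalence point where [HA] = [A^-].
At half-equivalence pH = pKa, so pKa = 10.00.
Ka = 10^(-10.00) = 1.0 x 10^-10.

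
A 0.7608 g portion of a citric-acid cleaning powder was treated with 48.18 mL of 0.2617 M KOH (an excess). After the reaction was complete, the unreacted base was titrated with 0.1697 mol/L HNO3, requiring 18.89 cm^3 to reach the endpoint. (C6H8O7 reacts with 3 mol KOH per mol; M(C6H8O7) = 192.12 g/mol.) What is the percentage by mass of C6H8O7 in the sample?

Total n(KOH) added = 0.2617 x 0.04818 = 0.01261 mol.
n(HNO3) used = 0.1697 x 0.01889 = 0.003206 mol, which equals the excess n(KOH).
So n(KOH) consumed by the sample = 0.01261 - 0.003206 = 0.009403 mol.
n(C6H8O7) = 0.009403 / 3 = 0.003134 mol.
mass C6H8O7 = 0.003134 x 192.12 = 0.6022 g, so %C6H8O7 = 0.6022/0.7608 x 100 = 79.1%.

79.1%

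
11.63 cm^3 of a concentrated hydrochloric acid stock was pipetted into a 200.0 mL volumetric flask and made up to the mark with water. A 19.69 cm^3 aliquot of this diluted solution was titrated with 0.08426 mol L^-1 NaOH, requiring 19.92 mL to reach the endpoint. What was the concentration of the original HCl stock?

1.47 M

n(NaOH) = 0.08426 x 0.01992 = 0.001678 mol.
n(HCl) in the aliquot = 0.001678 mol.
[diluted HCl] = 0.001678 / 0.01969 = 0.08524 M.
Dilution factor = 200.0/11.63 = 17.20, so [stock] = 0.08524 x 17.20 = 1.47 M.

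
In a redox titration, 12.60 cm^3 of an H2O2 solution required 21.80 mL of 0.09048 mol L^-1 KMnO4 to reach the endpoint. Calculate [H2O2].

0.391 M

n(KMnO4) = 0.09048 x 0.02180 = 0.001972 mol.
From the balanced equation, 2 mol KMnO4 reacts with 5 mol H2O2, so n(H2O2) = 0.001972 x 5/2 = 0.004931 mol.
[H2O2] = 0.004931 / 0.01260 L = 0.391 M.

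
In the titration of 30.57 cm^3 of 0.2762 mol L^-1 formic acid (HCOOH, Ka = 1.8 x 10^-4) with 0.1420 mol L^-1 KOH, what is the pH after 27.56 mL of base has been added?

Initial n(HCOOH) = 0.2762 x 0.03057 = 0.008443 mol.
n(KOH) added = 0.1420 x 0.02756 = 0.003914 mol, converting that many moles of HCOOH to HCOO-.
Remaining n(HCOOH) = 0.004530 mol; n(HCOO-) = 0.003914 mol.
By Henderson-Hasselbalch, pH = pKa + log([A^-]/[HA]) = 3.74 + log(0.003914/0.004530) = 3.74 + (-0.06) = 3.68.

3.68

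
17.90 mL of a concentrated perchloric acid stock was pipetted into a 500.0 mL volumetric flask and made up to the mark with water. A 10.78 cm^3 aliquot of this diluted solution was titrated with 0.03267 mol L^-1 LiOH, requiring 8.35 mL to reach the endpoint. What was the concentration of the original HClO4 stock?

n(LiOH) = 0.03267 x 0.008350 = 0.0002728 mol.
n(HClO4) in the aliquot = 0.0002728 mol.
[diluted HClO4] = 0.0002728 / 0.01078 = 0.02531 M.
Dilution factor = 500.0/17.90 = 27.93, so [stock] = 0.02531 x 27.93 = 0.707 M.

0.707 M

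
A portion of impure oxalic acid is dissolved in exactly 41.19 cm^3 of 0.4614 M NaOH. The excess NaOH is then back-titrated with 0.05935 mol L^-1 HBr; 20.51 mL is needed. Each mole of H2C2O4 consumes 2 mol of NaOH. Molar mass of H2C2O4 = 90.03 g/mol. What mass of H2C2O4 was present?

0.801 g

Total n(NaOH) added = 0.4614 x 0.04119 = 0.01901 mol.
n(HBr) used = 0.05935 x 0.02051 = 0.001217 mol, which equals the excess n(NaOH).
So n(NaOH) consumed by the sample = 0.01901 - 0.001217 = 0.01779 mol.
n(H2C2O4) = 0.01779 / 2 = 0.008894 mol.
mass = 0.008894 mol x 90.03 g/mol = 0.801 g.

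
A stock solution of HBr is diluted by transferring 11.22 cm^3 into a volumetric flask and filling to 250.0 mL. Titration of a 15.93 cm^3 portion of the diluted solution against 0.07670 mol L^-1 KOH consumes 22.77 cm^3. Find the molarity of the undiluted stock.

2.44 M

n(KOH) = 0.07670 x 0.02277 = 0.001746 mol.
n(HBr) in the aliquot = 0.001746 mol.
[diluted HBr] = 0.001746 / 0.01593 = 0.1096 M.
Dilution factor = 250.0/11.22 = 22.28, so [stock] = 0.1096 x 22.28 = 2.44 M.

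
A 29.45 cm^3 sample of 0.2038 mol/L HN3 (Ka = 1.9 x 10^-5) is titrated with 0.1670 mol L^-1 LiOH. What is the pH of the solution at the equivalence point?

8.84

n(HN3) = 0.2038 x 0.02945 = 0.006002 mol; V(LiOH) at equivalence = 0.006002/0.1670 = 0.03594 L.
At equivalence all the acid is converted to N3-; total volume = 0.02945 + 0.03594 = 0.06539 L, so [N3-] = 0.006002/0.06539 = 0.09179 M.
Kb = Kw/Ka = 1.0e-14 / 1.9 x 10^-5 = 5.26e-10.
[OH^-] = sqrt(Kb x [N3-]) = sqrt(5.26e-10 x 0.09179) = 6.95e-6 M.
pOH = 5.16, so pH = 14.00 - 5.16 = 8.84.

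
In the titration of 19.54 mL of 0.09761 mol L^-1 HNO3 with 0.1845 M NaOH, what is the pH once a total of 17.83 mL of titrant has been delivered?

12.57

n(acid) = 0.09761 x 0.01954 = 0.001907 mol; n(NaOH) added = 0.1845 x 0.01783 = 0.003290 mol.
Base is in excess by 0.003290 - 0.001907 = 0.001382 mol in a total volume of 0.03737 L.
[OH^-] = 0.001382/0.03737 = 0.03699 M, so pOH = 1.43 and pH = 14.00 - 1.43 = 12.57.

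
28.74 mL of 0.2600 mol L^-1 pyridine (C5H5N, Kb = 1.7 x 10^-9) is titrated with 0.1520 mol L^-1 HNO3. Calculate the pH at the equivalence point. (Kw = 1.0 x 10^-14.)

3.12

n(C5H5N) = 0.2600 x 0.02874 = 0.007472 mol; V(HNO3) at equivalence = 0.007472/0.1520 = 0.04916 L.
At equivalence the base is fully converted to C5H5NH+; total volume = 0.07790 L, so [C5H5NH+] = 0.007472/0.07790 = 0.09592 M.
Ka(C5H5NH+) = Kw/Kb = 1.0e-14 / 1.7 x 10^-9 = 5.88e-6.
[H^+] = sqrt(Ka x [C5H5NH+]) = sqrt(5.88e-6 x 0.09592) = 0.000751 M.
pH = -log(0.000751) = 3.12.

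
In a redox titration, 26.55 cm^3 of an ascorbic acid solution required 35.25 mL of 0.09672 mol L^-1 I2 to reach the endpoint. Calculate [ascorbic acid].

0.128 M

n(I2) = 0.09672 x 0.03525 = 0.003409 mol.
From the balanced equation, 1 mol I2 reacts with 1 mol ascorbic acid, so n(ascorbic acid) = 0.003409 x 1/1 = 0.003409 mol.
[ascorbic acid] = 0.003409 / 0.02655 L = 0.128 M.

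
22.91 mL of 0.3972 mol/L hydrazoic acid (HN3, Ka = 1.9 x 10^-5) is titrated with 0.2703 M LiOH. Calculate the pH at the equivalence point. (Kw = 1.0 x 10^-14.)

n(HN3) = 0.3972 x 0.02291 = 0.009100 mol; V(LiOH) at equivalence = 0.009100/0.2703 = 0.03367 L.
At equivalence all the acid is converted to N3-; total volume = 0.02291 + 0.03367 = 0.05658 L, so [N3-] = 0.009100/0.05658 = 0.1608 M.
Kb = Kw/Ka = 1.0e-14 / 1.9 x 10^-5 = 5.26e-10.
[OH^-] = sqrt(Kb x [N3-]) = sqrt(5.26e-10 x 0.1608) = 9.20e-6 M.
pOH = 5.04, so pH = 14.00 - 5.04 = 8.96.

8.96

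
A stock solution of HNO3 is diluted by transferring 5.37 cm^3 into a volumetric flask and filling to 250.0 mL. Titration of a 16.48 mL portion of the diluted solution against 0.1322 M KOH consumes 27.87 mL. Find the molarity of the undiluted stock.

10.4 M

n(KOH) = 0.1322 x 0.02787 = 0.003684 mol.
n(HNO3) in the aliquot = 0.003684 mol.
[diluted HNO3] = 0.003684 / 0.01648 = 0.2236 M.
Dilution factor = 250.0/5.370 = 46.55, so [stock] = 0.2236 x 46.55 = 10.4 M.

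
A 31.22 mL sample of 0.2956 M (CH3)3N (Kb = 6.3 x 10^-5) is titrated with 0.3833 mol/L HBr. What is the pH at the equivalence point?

5.29

n((CH3)3N) = 0.2956 x 0.03122 = 0.009229 mol; V(HBr) at equivalence = 0.009229/0.3833 = 0.02408 L.
At equivalence the base is fully converted to (CH3)3NH+; total volume = 0.05530 L, so [(CH3)3NH+] = 0.009229/0.05530 = 0.1669 M.
Ka((CH3)3NH+) = Kw/Kb = 1.0e-14 / 6.3 x 10^-5 = 1.59e-10.
[H^+] = sqrt(Ka x [(CH3)3NH+]) = sqrt(1.59e-10 x 0.1669) = 5.15e-6 M.
pH = -log(5.15e-6) = 5.29.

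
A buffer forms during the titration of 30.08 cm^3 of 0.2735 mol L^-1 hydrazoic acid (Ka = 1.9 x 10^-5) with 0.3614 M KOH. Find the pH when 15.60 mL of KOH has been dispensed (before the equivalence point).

Initial n(HN3) = 0.2735 x 0.03008 = 0.008227 mol.
n(KOH) added = 0.3614 x 0.01560 = 0.005638 mol, converting that many moles of HN3 to N3-.
Remaining n(HN3) = 0.002589 mol; n(N3-) = 0.005638 mol.
By Henderson-Hasselbalch, pH = pKa + log([A^-]/[HA]) = 4.72 + log(0.005638/0.002589) = 4.72 + (+0.34) = 5.06.

5.06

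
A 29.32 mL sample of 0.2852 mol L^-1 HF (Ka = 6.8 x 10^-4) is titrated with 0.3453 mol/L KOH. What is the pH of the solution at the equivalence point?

8.18

n(HF) = 0.2852 x 0.02932 = 0.008362 mol; V(KOH) at equivalence = 0.008362/0.3453 = 0.02422 L.
At equivalence all the acid is converted to F-; total volume = 0.02932 + 0.02422 = 0.05354 L, so [F-] = 0.008362/0.05354 = 0.1562 M.
Kb = Kw/Ka = 1.0e-14 / 6.8 x 10^-4 = 1.47e-11.
[OH^-] = sqrt(Kb x [F-]) = sqrt(1.47e-11 x 0.1562) = 1.52e-6 M.
pOH = 5.82, so pH = 14.00 - 5.82 = 8.18.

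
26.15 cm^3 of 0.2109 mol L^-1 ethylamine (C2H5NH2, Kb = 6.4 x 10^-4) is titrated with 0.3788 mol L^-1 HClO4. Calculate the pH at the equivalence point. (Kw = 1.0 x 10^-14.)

n(C2H5NH2) = 0.2109 x 0.02615 = 0.005515 mol; V(HClO4) at equivalence = 0.005515/0.3788 = 0.01456 L.
At equivalence the base is fully converted to C2H5NH3+; total volume = 0.04071 L, so [C2H5NH3+] = 0.005515/0.04071 = 0.1355 M.
Ka(C2H5NH3+) = Kw/Kb = 1.0e-14 / 6.4 x 10^-4 = 1.56e-11.
[H^+] = sqrt(Ka x [C2H5NH3+]) = sqrt(1.56e-11 x 0.1355) = 1.45e-6 M.
pH = -log(1.45e-6) = 5.84.

5.84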